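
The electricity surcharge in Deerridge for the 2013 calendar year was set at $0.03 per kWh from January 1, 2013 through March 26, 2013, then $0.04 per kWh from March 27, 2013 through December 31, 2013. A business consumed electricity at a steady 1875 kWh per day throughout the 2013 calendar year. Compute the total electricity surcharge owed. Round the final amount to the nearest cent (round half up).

$25781.25

January 1 – March 26, 2013: 85 days × 1875 kWh/day = 159,375 kWh at $0.03/kWh → $4781.25
March 27 – December 31, 2013: 280 days × 1875 kWh/day = 525,000 kWh at $0.04/kWh → $21000.00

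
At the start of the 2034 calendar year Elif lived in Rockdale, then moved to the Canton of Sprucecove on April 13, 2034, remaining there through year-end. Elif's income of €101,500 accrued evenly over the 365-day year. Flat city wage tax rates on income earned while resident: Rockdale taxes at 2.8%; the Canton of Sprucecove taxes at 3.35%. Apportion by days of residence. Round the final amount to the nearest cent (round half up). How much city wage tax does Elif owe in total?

€3,244.25

Rockdale, January 1 – April 12, 2034: 102 days → €101,500 × 2.8% × 102/365 = €794.2027
The Canton of Sprucecove, April 13 – December 31, 2034: 263 days → €101,500 × 3.35% × 263/365 = €2,450.0432
Total = €3,244.2459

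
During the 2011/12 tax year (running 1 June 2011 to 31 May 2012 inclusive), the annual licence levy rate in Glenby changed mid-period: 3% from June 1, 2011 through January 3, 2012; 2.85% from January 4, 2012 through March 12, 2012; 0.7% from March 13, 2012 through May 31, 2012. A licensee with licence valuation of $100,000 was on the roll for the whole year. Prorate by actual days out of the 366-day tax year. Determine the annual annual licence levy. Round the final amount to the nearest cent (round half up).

June 1, 2011 – January 3, 2012: 217 days at 3% → $100,000 × 3% × 217/366 = $1,778.6885
January 4 – March 12, 2012: 69 days at 2.85% → $100,000 × 2.85% × 69/366 = $537.2951
March 13 – May 31, 2012: 80 days at 0.7% → $100,000 × 0.7% × 80/366 = $153.0055
Total = $2,468.9891

$2,468.99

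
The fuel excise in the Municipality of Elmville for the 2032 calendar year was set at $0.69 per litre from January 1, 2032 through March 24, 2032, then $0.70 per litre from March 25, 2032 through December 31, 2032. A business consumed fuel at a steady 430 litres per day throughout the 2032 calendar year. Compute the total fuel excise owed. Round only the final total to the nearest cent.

January 1 – March 24, 2032: 84 days × 430 litres/day = 36,120 litres at $0.69/litre → $24,922.80
March 25 – December 31, 2032: 282 days × 430 litres/day = 121,260 litres at $0.70/litre → $84,882.00

$109,804.80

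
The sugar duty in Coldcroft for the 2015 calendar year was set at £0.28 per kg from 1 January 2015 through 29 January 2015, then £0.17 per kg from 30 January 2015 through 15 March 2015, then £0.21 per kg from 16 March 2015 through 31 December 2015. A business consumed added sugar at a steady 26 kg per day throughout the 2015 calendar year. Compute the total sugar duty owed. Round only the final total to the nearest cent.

£1998.88

1 January – 29 January 2015: 29 days × 26 kg/day = 754 kg at £0.28/kg → £211.12
30 January – 15 March 2015: 45 days × 26 kg/day = 1,170 kg at £0.17/kg → £198.90
16 March – 31 December 2015: 291 days × 26 kg/day = 7,566 kg at £0.21/kg → £1588.86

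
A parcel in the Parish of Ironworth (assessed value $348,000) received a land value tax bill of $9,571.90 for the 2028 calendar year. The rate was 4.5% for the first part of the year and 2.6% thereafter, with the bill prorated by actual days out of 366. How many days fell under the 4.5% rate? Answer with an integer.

29 days

Let d = days at the first rate; then 366 − d days at the second rate.
$348,000 × [4.5%·d + 2.6%·(366−d)] / 366 = $9,571.90
Solving gives d = 29, so the new rate took effect on 30 Jan 2028.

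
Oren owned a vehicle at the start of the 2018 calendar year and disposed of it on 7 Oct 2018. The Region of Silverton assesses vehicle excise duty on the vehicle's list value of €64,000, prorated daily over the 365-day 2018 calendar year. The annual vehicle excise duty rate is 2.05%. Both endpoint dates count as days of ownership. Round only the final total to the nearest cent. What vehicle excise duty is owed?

Days held (1 Jan – 7 Oct 2018): 280 out of 365
Tax = €64,000 × 2.05% × 280/365 = €1,006.4658

€1,006.47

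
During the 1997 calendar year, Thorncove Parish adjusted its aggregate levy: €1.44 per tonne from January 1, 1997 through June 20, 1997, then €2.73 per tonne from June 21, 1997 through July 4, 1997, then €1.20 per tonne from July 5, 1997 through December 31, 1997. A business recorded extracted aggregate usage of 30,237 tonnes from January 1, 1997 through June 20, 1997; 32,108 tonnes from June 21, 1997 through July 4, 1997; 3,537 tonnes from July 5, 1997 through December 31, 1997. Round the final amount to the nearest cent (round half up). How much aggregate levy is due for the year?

€135440.52

January 1 – June 20, 1997: 30,237 tonnes at €1.44/tonne → €43541.28
June 21 – July 4, 1997: 32,108 tonnes at €2.73/tonne → €87654.84
July 5 – December 31, 1997: 3,537 tonnes at €1.20/tonne → €4244.40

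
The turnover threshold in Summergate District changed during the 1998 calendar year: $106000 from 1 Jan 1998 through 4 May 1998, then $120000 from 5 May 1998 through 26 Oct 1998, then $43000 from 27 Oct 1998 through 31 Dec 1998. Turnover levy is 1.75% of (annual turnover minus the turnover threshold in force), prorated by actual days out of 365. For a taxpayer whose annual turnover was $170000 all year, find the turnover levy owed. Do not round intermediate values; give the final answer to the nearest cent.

$1201.89

1 Jan – 4 May 1998: 124 days, exemption $106000 → ($170000 − $106000) × 1.75% × 124/365 = $380.4932
5 May – 26 Oct 1998: 175 days, exemption $120000 → ($170000 − $120000) × 1.75% × 175/365 = $419.5205
27 Oct – 31 Dec 1998: 66 days, exemption $43000 → ($170000 − $43000) × 1.75% × 66/365 = $401.8767
Total = $1201.8904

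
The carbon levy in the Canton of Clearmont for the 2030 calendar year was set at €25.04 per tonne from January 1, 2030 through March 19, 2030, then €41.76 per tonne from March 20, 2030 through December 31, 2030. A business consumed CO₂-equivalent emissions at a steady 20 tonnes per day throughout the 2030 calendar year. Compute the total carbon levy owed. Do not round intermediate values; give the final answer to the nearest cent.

€278,764.80

January 1 – March 19, 2030: 78 days × 20 tonnes/day = 1,560 tonnes at €25.04/tonne → €39,062.40
March 20 – December 31, 2030: 287 days × 20 tonnes/day = 5,740 tonnes at €41.76/tonne → €239,702.40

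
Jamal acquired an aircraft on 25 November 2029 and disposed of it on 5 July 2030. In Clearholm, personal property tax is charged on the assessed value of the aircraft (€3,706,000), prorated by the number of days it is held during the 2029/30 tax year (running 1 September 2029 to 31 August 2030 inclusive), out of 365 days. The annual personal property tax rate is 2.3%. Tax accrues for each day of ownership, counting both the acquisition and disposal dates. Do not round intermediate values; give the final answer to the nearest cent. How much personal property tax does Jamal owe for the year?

€52,076.92

Days held (25 November 2029 – 5 July 2030): 223 out of 365
Tax = €3,706,000 × 2.3% × 223/365 = €52,076.9151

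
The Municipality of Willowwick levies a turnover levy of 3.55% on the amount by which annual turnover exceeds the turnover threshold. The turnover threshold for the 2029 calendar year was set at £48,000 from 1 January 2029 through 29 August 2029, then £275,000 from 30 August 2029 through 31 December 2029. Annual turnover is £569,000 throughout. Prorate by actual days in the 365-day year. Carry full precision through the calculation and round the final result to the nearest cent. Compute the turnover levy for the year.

£15,757.82

1 January – 29 August 2029: 241 days, exemption £48,000 → (£569,000 − £48,000) × 3.55% × 241/365 = £12,212.0973
30 August – 31 December 2029: 124 days, exemption £275,000 → (£569,000 − £275,000) × 3.55% × 124/365 = £3,545.7205
Total = £15,757.8178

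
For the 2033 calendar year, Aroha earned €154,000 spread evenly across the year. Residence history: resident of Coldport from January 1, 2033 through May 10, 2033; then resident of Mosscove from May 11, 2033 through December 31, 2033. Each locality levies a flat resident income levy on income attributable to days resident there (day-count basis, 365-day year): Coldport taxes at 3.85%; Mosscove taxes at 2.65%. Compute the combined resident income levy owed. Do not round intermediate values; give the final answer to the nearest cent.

€4,739.19

Coldport, January 1 – May 10, 2033: 130 days → €154,000 × 3.85% × 130/365 = €2,111.6986
Mosscove, May 11 – December 31, 2033: 235 days → €154,000 × 2.65% × 235/365 = €2,627.4932
Total = €4,739.1918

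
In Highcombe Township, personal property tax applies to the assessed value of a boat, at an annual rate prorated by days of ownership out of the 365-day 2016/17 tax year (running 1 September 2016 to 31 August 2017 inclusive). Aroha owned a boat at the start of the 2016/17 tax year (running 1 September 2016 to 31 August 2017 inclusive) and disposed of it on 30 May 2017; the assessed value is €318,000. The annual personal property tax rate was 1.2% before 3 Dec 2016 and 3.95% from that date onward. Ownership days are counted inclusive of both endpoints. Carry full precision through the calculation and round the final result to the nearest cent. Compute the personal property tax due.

€7,132.35

1 Sep – 2 Dec 2016: 93 days at 1.2% → €318,000 × 1.2% × 93/365 = €972.2959
3 Dec 2016 – 30 May 2017: 179 days at 3.95% → €318,000 × 3.95% × 179/365 = €6,160.0521
Total = €7,132.3479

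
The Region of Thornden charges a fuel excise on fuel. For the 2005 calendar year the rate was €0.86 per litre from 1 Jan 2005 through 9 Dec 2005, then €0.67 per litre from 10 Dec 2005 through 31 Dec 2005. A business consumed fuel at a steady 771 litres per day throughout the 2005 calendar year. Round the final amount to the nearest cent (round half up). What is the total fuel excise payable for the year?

1 Jan – 9 Dec 2005: 343 days × 771 litres/day = 264,453 litres at €0.86/litre → €227,429.58
10 Dec – 31 Dec 2005: 22 days × 771 litres/day = 16,962 litres at €0.67/litre → €11,364.54

€238,794.12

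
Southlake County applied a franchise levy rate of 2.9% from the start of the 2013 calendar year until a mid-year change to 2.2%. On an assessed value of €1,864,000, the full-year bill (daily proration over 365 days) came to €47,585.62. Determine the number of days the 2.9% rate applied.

184 days

Let d = days at the first rate; then 365 − d days at the second rate.
€1,864,000 × [2.9%·d + 2.2%·(365−d)] / 365 = €47,585.62
Solving gives d = 184, so the new rate took effect on July 4, 2013.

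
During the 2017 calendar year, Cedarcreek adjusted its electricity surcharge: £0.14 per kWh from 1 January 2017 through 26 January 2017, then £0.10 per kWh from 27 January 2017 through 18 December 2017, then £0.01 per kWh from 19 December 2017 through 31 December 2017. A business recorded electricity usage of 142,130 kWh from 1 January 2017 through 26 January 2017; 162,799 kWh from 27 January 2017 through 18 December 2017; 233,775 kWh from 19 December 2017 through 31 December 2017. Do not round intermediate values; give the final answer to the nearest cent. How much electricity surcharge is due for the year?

1 January – 26 January 2017: 142,130 kWh at £0.14/kWh → £19898.20
27 January – 18 December 2017: 162,799 kWh at £0.10/kWh → £16279.90
19 December – 31 December 2017: 233,775 kWh at £0.01/kWh → £2337.75

£38515.85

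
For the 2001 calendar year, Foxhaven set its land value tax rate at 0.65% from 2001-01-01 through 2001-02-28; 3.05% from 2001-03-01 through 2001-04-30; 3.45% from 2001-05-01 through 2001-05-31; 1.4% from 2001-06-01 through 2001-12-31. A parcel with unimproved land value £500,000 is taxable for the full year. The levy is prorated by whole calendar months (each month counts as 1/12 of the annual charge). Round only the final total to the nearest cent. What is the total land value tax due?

2001-01-01 to 2001-02-28: 2 months at 0.65% → £500,000 × 0.65% × 2/12 = £541.6667
2001-03-01 to 2001-04-30: 2 months at 3.05% → £500,000 × 3.05% × 2/12 = £2,541.6667
2001-05-01 to 2001-05-31: 1 month at 3.45% → £500,000 × 3.45% × 1/12 = £1,437.5000
2001-06-01 to 2001-12-31: 7 months at 1.4% → £500,000 × 1.4% × 7/12 = £4,083.3333
Total = £8,604.1667

£8,604.17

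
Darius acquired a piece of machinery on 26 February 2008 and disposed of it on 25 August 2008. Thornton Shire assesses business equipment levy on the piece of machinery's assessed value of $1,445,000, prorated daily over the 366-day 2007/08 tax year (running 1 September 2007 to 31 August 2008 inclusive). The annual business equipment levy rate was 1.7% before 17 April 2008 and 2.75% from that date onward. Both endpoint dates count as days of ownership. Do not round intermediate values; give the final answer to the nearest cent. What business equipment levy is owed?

26 February – 16 April 2008: 51 days at 1.7% → $1,445,000 × 1.7% × 51/366 = $3,422.9918
17 April – 25 August 2008: 131 days at 2.75% → $1,445,000 × 2.75% × 131/366 = $14,222.9850
Total = $17,645.9768

$17,645.98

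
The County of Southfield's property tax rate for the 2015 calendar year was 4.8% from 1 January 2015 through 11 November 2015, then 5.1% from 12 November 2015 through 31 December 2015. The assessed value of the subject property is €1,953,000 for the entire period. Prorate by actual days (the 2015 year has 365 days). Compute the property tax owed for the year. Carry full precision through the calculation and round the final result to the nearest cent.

€94,546.60

1 January – 11 November 2015: 315 days at 4.8% → €1,953,000 × 4.8% × 315/365 = €80,902.3562
12 November – 31 December 2015: 50 days at 5.1% → €1,953,000 × 5.1% × 50/365 = €13,644.2466
Total = €94,546.6027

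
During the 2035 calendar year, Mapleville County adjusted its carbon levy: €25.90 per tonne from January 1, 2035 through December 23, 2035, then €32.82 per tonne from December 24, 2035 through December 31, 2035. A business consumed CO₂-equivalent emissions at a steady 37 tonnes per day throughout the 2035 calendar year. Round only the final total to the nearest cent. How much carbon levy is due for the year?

January 1 – December 23, 2035: 357 days × 37 tonnes/day = 13,209 tonnes at €25.90/tonne → €342,113.10
December 24 – December 31, 2035: 8 days × 37 tonnes/day = 296 tonnes at €32.82/tonne → €9,714.72

€351,827.82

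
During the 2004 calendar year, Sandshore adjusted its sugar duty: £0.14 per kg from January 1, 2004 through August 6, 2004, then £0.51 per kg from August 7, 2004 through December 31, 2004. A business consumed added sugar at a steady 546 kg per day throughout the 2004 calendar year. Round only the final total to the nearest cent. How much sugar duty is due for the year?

£57673.98

January 1 – August 6, 2004: 219 days × 546 kg/day = 119,574 kg at £0.14/kg → £16740.36
August 7 – December 31, 2004: 147 days × 546 kg/day = 80,262 kg at £0.51/kg → £40933.62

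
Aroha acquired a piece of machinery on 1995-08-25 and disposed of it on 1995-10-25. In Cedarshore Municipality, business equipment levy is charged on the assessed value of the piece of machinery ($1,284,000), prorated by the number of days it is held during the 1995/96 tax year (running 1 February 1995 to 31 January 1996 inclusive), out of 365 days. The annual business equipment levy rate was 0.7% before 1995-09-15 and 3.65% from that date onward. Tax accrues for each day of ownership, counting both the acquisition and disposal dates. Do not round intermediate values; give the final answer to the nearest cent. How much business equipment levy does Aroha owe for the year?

1995-08-25 to 1995-09-14: 21 days at 0.7% → $1,284,000 × 0.7% × 21/365 = $517.1178
1995-09-15 to 1995-10-25: 41 days at 3.65% → $1,284,000 × 3.65% × 41/365 = $5,264.4000
Total = $5,781.5178

$5,781.52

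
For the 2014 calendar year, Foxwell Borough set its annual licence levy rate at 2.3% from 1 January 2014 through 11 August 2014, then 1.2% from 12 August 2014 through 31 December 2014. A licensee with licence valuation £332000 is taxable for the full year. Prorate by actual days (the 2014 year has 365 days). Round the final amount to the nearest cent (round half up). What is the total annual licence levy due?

1 January – 11 August 2014: 223 days at 2.3% → £332000 × 2.3% × 223/365 = £4665.2822
12 August – 31 December 2014: 142 days at 1.2% → £332000 × 1.2% × 142/365 = £1549.9397
Total = £6215.2219

£6215.22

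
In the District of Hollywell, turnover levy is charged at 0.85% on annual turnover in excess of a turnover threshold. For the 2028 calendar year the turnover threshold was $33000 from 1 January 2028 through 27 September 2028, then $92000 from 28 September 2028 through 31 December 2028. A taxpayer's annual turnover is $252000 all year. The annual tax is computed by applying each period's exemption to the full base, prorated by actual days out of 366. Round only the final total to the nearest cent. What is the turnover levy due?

$1731.33

1 January – 27 September 2028: 271 days, exemption $33000 → ($252000 − $33000) × 0.85% × 271/366 = $1378.3238
28 September – 31 December 2028: 95 days, exemption $92000 → ($252000 − $92000) × 0.85% × 95/366 = $353.0055
Total = $1731.3292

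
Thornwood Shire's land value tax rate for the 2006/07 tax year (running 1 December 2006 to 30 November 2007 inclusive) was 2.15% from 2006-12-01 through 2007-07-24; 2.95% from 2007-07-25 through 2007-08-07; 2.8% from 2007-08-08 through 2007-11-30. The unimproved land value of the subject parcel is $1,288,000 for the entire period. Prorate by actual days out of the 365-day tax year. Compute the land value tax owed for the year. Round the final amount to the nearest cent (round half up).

2006-12-01 to 2007-07-24: 236 days at 2.15% → $1,288,000 × 2.15% × 236/365 = $17,904.9644
2007-07-25 to 2007-08-07: 14 days at 2.95% → $1,288,000 × 2.95% × 14/365 = $1,457.3808
2007-08-08 to 2007-11-30: 115 days at 2.8% → $1,288,000 × 2.8% × 115/365 = $11,362.6301
Total = $30,724.9753

$30,724.98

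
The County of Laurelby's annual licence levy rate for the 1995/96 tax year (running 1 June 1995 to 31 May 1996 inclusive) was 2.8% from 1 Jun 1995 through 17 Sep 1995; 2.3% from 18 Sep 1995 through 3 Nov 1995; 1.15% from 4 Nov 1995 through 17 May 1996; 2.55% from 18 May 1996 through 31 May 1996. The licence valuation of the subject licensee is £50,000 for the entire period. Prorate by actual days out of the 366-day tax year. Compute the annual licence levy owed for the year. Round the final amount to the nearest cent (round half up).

1 Jun – 17 Sep 1995: 109 days at 2.8% → £50,000 × 2.8% × 109/366 = £416.9399
18 Sep – 3 Nov 1995: 47 days at 2.3% → £50,000 × 2.3% × 47/366 = £147.6776
4 Nov 1995 – 17 May 1996: 196 days at 1.15% → £50,000 × 1.15% × 196/366 = £307.9235
18 May – 31 May 1996: 14 days at 2.55% → £50,000 × 2.55% × 14/366 = £48.7705
Total = £921.3115

£921.31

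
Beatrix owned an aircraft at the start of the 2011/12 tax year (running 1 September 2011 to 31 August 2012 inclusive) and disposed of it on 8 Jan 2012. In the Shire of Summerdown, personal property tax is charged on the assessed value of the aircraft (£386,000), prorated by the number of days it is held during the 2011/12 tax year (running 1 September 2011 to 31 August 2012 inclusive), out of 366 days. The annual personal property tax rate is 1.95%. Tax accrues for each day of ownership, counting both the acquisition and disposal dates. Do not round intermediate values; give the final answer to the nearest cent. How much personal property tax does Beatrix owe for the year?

£2,673.52

Days held (1 Sep 2011 – 8 Jan 2012): 130 out of 366
Tax = £386,000 × 1.95% × 130/366 = £2,673.5246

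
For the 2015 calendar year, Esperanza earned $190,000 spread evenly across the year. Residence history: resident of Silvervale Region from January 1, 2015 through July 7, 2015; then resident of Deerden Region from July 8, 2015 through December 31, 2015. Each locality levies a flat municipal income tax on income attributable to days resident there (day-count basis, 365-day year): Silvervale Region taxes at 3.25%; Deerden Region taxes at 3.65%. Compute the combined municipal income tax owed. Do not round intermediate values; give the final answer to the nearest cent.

$6,543.55

Silvervale Region, January 1 – July 7, 2015: 188 days → $190,000 × 3.25% × 188/365 = $3,180.5479
Deerden Region, July 8 – December 31, 2015: 177 days → $190,000 × 3.65% × 177/365 = $3,363.0000
Total = $6,543.5479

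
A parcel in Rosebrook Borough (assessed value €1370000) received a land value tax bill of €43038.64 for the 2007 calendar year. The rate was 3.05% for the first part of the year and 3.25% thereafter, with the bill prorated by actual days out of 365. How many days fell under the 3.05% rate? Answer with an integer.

198 days

Let d = days at the first rate; then 365 − d days at the second rate.
€1370000 × [3.05%·d + 3.25%·(365−d)] / 365 = €43038.64
Solving gives d = 198, so the new rate took effect on 18 Jul 2007.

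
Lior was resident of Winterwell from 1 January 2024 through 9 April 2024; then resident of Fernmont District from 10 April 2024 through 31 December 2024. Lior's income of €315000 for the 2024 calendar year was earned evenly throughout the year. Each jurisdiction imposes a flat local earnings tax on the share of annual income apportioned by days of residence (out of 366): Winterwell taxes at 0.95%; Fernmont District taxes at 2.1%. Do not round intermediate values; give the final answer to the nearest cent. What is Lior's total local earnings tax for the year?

€5625.25

Winterwell, 1 January – 9 April 2024: 100 days → €315000 × 0.95% × 100/366 = €817.6230
Fernmont District, 10 April – 31 December 2024: 266 days → €315000 × 2.1% × 266/366 = €4807.6230
Total = €5625.2459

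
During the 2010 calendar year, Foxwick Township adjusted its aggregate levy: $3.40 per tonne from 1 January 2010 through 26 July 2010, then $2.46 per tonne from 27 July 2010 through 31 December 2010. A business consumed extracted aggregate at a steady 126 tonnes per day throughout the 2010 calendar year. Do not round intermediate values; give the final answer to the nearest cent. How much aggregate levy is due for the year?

$137,652.48

1 January – 26 July 2010: 207 days × 126 tonnes/day = 26,082 tonnes at $3.40/tonne → $88,678.80
27 July – 31 December 2010: 158 days × 126 tonnes/day = 19,908 tonnes at $2.46/tonne → $48,973.68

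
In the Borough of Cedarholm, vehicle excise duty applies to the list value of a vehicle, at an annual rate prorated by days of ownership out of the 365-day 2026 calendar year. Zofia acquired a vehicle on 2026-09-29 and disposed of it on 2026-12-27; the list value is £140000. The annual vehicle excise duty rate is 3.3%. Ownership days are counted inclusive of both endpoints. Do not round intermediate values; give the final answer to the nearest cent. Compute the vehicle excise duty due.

£1139.18

Days held (2026-09-29 to 2026-12-27): 90 out of 365
Tax = £140000 × 3.3% × 90/365 = £1139.1781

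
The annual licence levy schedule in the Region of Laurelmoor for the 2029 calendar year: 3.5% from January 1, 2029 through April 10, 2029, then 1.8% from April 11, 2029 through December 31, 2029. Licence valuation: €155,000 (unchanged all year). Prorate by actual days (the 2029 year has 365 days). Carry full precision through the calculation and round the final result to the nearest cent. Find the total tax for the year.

€3,511.92

January 1 – April 10, 2029: 100 days at 3.5% → €155,000 × 3.5% × 100/365 = €1,486.3014
April 11 – December 31, 2029: 265 days at 1.8% → €155,000 × 1.8% × 265/365 = €2,025.6164
Total = €3,511.9178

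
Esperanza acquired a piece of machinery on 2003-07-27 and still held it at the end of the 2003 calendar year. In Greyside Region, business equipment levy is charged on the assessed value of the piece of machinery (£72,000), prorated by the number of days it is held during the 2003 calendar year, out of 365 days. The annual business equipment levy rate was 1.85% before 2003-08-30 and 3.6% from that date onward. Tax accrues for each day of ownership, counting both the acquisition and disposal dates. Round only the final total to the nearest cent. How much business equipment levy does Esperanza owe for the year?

2003-07-27 to 2003-08-29: 34 days at 1.85% → £72,000 × 1.85% × 34/365 = £124.0767
2003-08-30 to 2003-12-31: 124 days at 3.6% → £72,000 × 3.6% × 124/365 = £880.5699
Total = £1,004.6466

£1,004.65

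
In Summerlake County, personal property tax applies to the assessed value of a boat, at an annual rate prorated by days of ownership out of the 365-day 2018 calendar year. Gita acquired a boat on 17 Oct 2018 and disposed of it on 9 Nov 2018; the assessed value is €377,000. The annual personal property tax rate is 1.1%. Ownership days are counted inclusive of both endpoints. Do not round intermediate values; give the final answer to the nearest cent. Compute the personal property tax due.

€272.68

Days held (17 Oct – 9 Nov 2018): 24 out of 365
Tax = €377,000 × 1.1% × 24/365 = €272.6795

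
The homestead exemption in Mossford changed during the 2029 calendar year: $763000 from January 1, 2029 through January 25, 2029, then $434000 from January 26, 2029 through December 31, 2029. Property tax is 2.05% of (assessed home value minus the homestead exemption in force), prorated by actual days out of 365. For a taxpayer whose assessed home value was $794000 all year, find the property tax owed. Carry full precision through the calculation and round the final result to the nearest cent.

$6918.05

January 1 – January 25, 2029: 25 days, exemption $763000 → ($794000 − $763000) × 2.05% × 25/365 = $43.5274
January 26 – December 31, 2029: 340 days, exemption $434000 → ($794000 − $434000) × 2.05% × 340/365 = $6874.5205
Total = $6918.0479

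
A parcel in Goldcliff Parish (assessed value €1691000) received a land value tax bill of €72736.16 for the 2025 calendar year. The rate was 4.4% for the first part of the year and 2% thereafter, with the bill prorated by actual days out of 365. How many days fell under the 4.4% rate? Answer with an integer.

350 days

Let d = days at the first rate; then 365 − d days at the second rate.
€1691000 × [4.4%·d + 2%·(365−d)] / 365 = €72736.16
Solving gives d = 350, so the new rate took effect on 17 December 2025.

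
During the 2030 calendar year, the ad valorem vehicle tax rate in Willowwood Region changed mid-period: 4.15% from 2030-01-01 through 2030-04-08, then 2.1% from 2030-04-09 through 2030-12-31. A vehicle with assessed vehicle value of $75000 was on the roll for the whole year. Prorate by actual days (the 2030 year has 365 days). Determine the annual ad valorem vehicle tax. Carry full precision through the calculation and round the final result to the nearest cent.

2030-01-01 to 2030-04-08: 98 days at 4.15% → $75000 × 4.15% × 98/365 = $835.6849
2030-04-09 to 2030-12-31: 267 days at 2.1% → $75000 × 2.1% × 267/365 = $1152.1233
Total = $1987.8082

$1987.81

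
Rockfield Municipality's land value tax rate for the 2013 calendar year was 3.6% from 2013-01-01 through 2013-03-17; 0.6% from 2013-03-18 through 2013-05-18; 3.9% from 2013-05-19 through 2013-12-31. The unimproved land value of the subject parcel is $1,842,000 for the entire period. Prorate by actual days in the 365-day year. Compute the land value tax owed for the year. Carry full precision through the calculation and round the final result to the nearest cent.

$60,362.09

2013-01-01 to 2013-03-17: 76 days at 3.6% → $1,842,000 × 3.6% × 76/365 = $13,807.4301
2013-03-18 to 2013-05-18: 62 days at 0.6% → $1,842,000 × 0.6% × 62/365 = $1,877.3260
2013-05-19 to 2013-12-31: 227 days at 3.9% → $1,842,000 × 3.9% × 227/365 = $44,677.3315
Total = $60,362.0877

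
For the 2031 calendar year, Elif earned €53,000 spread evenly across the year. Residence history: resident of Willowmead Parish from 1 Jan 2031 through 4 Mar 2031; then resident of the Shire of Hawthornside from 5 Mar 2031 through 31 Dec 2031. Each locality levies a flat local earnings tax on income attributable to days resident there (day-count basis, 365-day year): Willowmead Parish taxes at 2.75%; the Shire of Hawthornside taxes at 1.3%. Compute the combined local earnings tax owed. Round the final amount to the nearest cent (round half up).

€821.65

Willowmead Parish, 1 Jan – 4 Mar 2031: 63 days → €53,000 × 2.75% × 63/365 = €251.5685
The Shire of Hawthornside, 5 Mar – 31 Dec 2031: 302 days → €53,000 × 1.3% × 302/365 = €570.0767
Total = €821.6452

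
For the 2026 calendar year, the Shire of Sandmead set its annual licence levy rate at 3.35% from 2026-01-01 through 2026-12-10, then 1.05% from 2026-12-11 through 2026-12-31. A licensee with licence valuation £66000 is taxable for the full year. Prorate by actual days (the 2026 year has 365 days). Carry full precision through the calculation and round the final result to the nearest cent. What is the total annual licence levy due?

£2123.66

2026-01-01 to 2026-12-10: 344 days at 3.35% → £66000 × 3.35% × 344/365 = £2083.7918
2026-12-11 to 2026-12-31: 21 days at 1.05% → £66000 × 1.05% × 21/365 = £39.8712
Total = £2123.6630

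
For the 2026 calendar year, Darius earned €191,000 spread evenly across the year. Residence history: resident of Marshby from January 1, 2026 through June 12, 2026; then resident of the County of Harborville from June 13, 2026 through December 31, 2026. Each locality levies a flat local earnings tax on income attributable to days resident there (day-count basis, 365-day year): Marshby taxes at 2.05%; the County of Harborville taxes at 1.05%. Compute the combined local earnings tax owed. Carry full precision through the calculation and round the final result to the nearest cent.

€2,858.46

Marshby, January 1 – June 12, 2026: 163 days → €191,000 × 2.05% × 163/365 = €1,748.5658
The County of Harborville, June 13 – December 31, 2026: 202 days → €191,000 × 1.05% × 202/365 = €1,109.8932
Total = €2,858.4589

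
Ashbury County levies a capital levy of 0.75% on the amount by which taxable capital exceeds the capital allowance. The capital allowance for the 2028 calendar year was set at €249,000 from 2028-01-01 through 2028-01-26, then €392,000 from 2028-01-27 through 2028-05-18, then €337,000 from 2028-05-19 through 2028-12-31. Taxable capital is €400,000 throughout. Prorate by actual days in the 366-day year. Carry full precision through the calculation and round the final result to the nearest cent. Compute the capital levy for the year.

2028-01-01 to 2028-01-26: 26 days, exemption €249,000 → (€400,000 − €249,000) × 0.75% × 26/366 = €80.4508
2028-01-27 to 2028-05-18: 113 days, exemption €392,000 → (€400,000 − €392,000) × 0.75% × 113/366 = €18.5246
2028-05-19 to 2028-12-31: 227 days, exemption €337,000 → (€400,000 − €337,000) × 0.75% × 227/366 = €293.0533
Total = €392.0287

€392.03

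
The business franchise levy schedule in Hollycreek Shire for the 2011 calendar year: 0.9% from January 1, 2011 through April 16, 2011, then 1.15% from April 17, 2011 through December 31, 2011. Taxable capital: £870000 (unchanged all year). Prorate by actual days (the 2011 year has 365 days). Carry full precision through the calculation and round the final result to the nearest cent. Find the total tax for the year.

January 1 – April 16, 2011: 106 days at 0.9% → £870000 × 0.9% × 106/365 = £2273.9178
April 17 – December 31, 2011: 259 days at 1.15% → £870000 × 1.15% × 259/365 = £7099.4384
Total = £9373.3562

£9373.36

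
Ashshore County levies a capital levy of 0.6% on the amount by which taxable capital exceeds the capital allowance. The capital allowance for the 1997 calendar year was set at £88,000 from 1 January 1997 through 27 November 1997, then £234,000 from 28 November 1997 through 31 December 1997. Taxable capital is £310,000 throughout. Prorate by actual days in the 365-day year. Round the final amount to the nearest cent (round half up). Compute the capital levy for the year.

1 January – 27 November 1997: 331 days, exemption £88,000 → (£310,000 − £88,000) × 0.6% × 331/365 = £1,207.9233
28 November – 31 December 1997: 34 days, exemption £234,000 → (£310,000 − £234,000) × 0.6% × 34/365 = £42.4767
Total = £1,250.4000

£1,250.40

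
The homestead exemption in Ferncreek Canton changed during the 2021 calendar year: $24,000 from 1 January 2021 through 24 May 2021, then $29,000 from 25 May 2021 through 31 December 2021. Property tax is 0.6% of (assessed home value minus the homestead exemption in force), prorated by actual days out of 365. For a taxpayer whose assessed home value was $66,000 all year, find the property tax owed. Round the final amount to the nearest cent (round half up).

1 January – 24 May 2021: 144 days, exemption $24,000 → ($66,000 − $24,000) × 0.6% × 144/365 = $99.4192
25 May – 31 December 2021: 221 days, exemption $29,000 → ($66,000 − $29,000) × 0.6% × 221/365 = $134.4164
Total = $233.8356

$233.84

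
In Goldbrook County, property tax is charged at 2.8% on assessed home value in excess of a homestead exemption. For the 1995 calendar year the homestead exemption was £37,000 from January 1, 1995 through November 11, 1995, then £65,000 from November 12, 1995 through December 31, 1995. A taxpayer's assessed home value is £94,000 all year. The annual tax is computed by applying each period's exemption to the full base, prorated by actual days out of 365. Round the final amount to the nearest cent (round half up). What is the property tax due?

£1,488.60

January 1 – November 11, 1995: 315 days, exemption £37,000 → (£94,000 − £37,000) × 2.8% × 315/365 = £1,377.3699
November 12 – December 31, 1995: 50 days, exemption £65,000 → (£94,000 − £65,000) × 2.8% × 50/365 = £111.2329
Total = £1,488.6027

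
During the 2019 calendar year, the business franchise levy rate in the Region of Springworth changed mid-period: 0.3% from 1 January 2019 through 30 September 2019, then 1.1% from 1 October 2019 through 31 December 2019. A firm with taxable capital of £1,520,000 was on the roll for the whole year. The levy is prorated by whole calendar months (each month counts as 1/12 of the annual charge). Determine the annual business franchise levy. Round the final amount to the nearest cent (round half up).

1 January – 30 September 2019: 9 months at 0.3% → £1,520,000 × 0.3% × 9/12 = £3,420.0000
1 October – 31 December 2019: 3 months at 1.1% → £1,520,000 × 1.1% × 3/12 = £4,180.0000
Total = £7,600.0000

£7,600.00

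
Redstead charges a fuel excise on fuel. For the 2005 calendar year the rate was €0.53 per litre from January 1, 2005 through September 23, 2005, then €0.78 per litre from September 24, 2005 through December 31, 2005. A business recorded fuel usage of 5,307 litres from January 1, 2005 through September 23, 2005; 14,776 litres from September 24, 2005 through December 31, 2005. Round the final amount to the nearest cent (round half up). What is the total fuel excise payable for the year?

€14,337.99

January 1 – September 23, 2005: 5,307 litres at €0.53/litre → €2,812.71
September 24 – December 31, 2005: 14,776 litres at €0.78/litre → €11,525.28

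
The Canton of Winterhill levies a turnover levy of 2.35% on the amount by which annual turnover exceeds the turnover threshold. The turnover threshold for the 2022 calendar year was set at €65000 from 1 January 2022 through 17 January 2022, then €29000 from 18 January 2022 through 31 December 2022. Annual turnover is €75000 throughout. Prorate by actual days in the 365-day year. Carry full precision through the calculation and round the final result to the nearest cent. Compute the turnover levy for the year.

€1041.60

1 January – 17 January 2022: 17 days, exemption €65000 → (€75000 − €65000) × 2.35% × 17/365 = €10.9452
18 January – 31 December 2022: 348 days, exemption €29000 → (€75000 − €29000) × 2.35% × 348/365 = €1030.6521
Total = €1041.5973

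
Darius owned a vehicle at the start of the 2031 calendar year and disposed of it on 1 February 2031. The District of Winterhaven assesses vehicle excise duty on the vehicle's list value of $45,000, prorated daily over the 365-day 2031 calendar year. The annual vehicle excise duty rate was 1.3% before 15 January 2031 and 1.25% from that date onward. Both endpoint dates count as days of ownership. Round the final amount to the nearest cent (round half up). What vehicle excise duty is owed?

$50.18

1 January – 14 January 2031: 14 days at 1.3% → $45,000 × 1.3% × 14/365 = $22.4384
15 January – 1 February 2031: 18 days at 1.25% → $45,000 × 1.25% × 18/365 = $27.7397
Total = $50.1781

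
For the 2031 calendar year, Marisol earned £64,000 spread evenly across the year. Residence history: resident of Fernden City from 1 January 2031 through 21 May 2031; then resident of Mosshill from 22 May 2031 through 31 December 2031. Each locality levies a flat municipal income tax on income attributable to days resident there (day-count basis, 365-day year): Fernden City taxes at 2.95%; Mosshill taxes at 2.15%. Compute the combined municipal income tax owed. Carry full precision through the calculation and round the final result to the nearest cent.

Fernden City, 1 January – 21 May 2031: 141 days → £64,000 × 2.95% × 141/365 = £729.3370
Mosshill, 22 May – 31 December 2031: 224 days → £64,000 × 2.15% × 224/365 = £844.4493
Total = £1,573.7863

£1,573.79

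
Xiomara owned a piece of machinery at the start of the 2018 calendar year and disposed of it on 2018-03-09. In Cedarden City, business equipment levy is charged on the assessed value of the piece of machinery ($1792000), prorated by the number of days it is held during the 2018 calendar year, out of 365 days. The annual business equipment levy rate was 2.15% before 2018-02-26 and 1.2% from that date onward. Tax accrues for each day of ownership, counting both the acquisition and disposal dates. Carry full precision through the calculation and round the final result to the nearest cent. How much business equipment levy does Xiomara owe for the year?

2018-01-01 to 2018-02-25: 56 days at 2.15% → $1792000 × 2.15% × 56/365 = $5911.1452
2018-02-26 to 2018-03-09: 12 days at 1.2% → $1792000 × 1.2% × 12/365 = $706.9808
Total = $6618.1260

$6618.13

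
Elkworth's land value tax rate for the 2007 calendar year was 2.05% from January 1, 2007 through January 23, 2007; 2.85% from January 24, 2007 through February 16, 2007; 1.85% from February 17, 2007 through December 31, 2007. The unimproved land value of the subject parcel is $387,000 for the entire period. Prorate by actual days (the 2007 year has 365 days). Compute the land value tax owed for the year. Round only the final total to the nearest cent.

January 1 – January 23, 2007: 23 days at 2.05% → $387,000 × 2.05% × 23/365 = $499.9192
January 24 – February 16, 2007: 24 days at 2.85% → $387,000 × 2.85% × 24/365 = $725.2274
February 17 – December 31, 2007: 318 days at 1.85% → $387,000 × 1.85% × 318/365 = $6,237.5918
Total = $7,462.7384

$7,462.74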